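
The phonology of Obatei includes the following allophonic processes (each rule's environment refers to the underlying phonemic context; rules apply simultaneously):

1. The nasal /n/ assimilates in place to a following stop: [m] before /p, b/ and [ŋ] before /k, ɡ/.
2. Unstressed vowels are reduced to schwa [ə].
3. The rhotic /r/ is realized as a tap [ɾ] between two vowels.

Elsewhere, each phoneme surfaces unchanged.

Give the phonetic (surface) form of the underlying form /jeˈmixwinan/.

[jəˈmixwənən]

/e/ meets the environment for rule 2 (in an unstressed syllable) → [ə].
/i/ (between /m/ and /x/) is in the target of rule 2 but the environment (in an unstressed syllable) is not met → [i].
/i/ (between /w/ and /n/) occurs in an unstressed syllable → [ə] by rule 2.
/n/ — between /i/ and /a/; rule 1 does not apply here → [n].
Rule 2 applies to /a/ (between /n/ and /n/: in an unstressed syllable) → [ə].
/n/ (word-final) fails the environment for rule 1, so it stays [n].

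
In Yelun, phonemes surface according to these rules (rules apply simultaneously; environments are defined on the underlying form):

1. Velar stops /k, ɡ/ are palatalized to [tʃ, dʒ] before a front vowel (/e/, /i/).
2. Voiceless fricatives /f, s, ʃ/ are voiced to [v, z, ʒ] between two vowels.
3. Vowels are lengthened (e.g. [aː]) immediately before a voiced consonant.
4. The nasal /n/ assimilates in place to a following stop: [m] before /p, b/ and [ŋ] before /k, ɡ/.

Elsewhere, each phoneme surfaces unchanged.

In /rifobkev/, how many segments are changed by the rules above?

Segments that undergo a rule: /f/ → [v] (rule 2); /o/ → [oː] (rule 3); /k/ → [tʃ] (rule 1); /e/ → [eː] (rule 3).
All other segments surface unchanged.

4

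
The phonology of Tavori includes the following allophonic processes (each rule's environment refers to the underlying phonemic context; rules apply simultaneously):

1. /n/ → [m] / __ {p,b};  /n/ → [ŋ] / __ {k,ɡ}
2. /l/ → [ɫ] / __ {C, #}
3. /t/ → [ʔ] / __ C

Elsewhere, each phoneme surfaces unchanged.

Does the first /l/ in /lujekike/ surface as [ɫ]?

No

/l/ (word-initial) is in the target of rule 2 but the environment (word-finally or immediately before a consonant) is not met → [l].
The actual realization is [l], not [ɫ].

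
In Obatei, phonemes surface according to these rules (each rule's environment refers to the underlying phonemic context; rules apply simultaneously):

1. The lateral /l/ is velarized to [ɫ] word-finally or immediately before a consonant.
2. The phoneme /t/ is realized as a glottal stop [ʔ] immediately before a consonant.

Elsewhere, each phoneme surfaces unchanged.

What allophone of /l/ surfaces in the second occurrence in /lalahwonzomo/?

/l/ (between /a/ and /a/) is in the target of rule 1 but the environment (word-finally or immediately before a consonant) is not met → [l].

[l]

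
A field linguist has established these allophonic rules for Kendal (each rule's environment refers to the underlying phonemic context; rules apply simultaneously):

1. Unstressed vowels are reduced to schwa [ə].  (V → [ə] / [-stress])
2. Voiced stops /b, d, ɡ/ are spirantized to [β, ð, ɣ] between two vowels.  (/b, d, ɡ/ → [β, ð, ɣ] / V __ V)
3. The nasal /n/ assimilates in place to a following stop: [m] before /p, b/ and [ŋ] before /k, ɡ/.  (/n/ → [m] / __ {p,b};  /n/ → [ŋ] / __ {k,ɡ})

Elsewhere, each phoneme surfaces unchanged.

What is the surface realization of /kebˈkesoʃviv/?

[kəbˈkesəʃvəv]

/k/ stays [k].
/e/ (between /k/ and /b/): in an unstressed syllable, so rule 1 applies → [ə].
/b/ (between /e/ and /k/) fails the environment for rule 2, so it stays [b].
/k/ (between /b/ and /e/): no rule targets it → [k].
/e/ (between /k/ and /s/): rule 1 targets it, but not in an unstressed syllable → unchanged [e].
/s/ (between /e/ and /o/): no rule targets it → [s].
/o/ (between /s/ and /ʃ/) occurs in an unstressed syllable → [ə] by rule 1.
/ʃ/ (between /o/ and /v/): no rule targets it → [ʃ].
/v/ (between /ʃ/ and /i/): no rule targets it → [v].
/i/ (between /v/ and /v/): in an unstressed syllable, so rule 1 applies → [ə].
/v/ stays [v].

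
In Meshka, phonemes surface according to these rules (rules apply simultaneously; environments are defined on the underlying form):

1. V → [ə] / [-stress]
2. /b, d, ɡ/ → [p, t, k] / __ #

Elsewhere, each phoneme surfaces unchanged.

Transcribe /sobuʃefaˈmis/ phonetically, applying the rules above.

/s/ (word-initial) is unaffected → [s].
/o/ (between /s/ and /b/) occurs in an unstressed syllable → [ə] by rule 1.
/b/ (between /o/ and /u/) is in the target of rule 2 but the environment (word-finally) is not met → [b].
/u/ (between /b/ and /ʃ/) occurs in an unstressed syllable → [ə] by rule 1.
/ʃ/ (between /u/ and /e/): no rule targets it → [ʃ].
Rule 1 applies to /e/ (between /ʃ/ and /f/: in an unstressed syllable) → [ə].
/f/ (between /e/ and /a/): no rule targets it → [f].
/a/ — between /f/ and /m/, in an unstressed syllable — surfaces as [ə] (rule 1).
/m/ stays [m].
/i/ (between /m/ and /s/) is in the target of rule 1 but the environment (in an unstressed syllable) is not met → [i].
/s/ (word-final) is unaffected → [s].

[səbəʃəfəˈmis]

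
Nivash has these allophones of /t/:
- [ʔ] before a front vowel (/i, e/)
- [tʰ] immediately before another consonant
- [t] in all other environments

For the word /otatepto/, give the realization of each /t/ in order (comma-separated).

Occurrence 1 (position 2): no conditioning environment matches → elsewhere allophone [t].
Occurrence 2 (position 4): before a front vowel (/i, e/) → [ʔ].
Occurrence 3 (position 7): no conditioning environment matches → elsewhere allophone [t].

[t], [ʔ], [t]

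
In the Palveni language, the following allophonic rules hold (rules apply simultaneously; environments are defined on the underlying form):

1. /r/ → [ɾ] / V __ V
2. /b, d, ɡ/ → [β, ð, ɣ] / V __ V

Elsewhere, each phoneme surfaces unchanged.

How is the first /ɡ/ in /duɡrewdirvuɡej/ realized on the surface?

[ɡ]

/ɡ/ (between /u/ and /r/) is in the target of rule 2 but the environment (between two vowels) is not met → [ɡ].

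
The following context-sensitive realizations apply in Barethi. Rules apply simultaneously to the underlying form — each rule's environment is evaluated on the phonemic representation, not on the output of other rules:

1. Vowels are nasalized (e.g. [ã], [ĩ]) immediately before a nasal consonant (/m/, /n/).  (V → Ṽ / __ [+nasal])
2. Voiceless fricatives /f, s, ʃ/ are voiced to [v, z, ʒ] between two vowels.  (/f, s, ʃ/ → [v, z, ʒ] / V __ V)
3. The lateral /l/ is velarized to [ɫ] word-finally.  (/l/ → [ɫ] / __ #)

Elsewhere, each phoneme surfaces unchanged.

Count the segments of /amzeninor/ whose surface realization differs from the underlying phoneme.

Segments that undergo a rule: /a/ → [ã] (rule 1); /e/ → [ẽ] (rule 1); /i/ → [ĩ] (rule 1).
All other segments surface unchanged.

3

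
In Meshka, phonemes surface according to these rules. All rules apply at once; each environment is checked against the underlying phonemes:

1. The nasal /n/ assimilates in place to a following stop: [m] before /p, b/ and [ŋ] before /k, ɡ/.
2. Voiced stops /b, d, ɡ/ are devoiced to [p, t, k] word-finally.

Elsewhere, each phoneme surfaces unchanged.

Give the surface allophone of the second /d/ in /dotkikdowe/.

/d/ (between /k/ and /o/) is in the target of rule 2 but the environment (word-finally) is not met → [d].

[d]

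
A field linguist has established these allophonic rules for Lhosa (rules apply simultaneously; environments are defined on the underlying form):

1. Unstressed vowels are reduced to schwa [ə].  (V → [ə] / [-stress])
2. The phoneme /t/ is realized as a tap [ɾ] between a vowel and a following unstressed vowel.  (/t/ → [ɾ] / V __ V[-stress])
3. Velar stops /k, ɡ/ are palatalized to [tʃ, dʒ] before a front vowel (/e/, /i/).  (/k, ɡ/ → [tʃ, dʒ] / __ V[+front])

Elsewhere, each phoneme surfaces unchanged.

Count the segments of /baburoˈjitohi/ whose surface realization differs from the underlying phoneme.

6

Segments that undergo a rule: /a/ → [ə] (rule 1); /u/ → [ə] (rule 1); /o/ → [ə] (rule 1); /t/ → [ɾ] (rule 2); /o/ → [ə] (rule 1); /i/ → [ə] (rule 1).
All other segments surface unchanged.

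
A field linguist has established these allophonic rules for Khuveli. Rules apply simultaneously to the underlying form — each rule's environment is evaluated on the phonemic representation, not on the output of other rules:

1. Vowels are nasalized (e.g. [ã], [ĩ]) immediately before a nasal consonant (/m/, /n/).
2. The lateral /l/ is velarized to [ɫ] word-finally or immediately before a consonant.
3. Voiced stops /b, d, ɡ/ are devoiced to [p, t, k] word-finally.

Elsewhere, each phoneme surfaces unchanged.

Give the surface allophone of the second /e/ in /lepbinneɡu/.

/e/ (between /n/ and /ɡ/) is in the target of rule 1 but the environment (before a nasal consonant) is not met → [e].

[e]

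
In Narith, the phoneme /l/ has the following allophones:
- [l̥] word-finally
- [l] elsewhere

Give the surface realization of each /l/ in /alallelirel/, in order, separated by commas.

[l], [l], [l], [l], [l̥]

Occurrence 1 (position 2): no conditioning environment matches → elsewhere allophone [l].
Occurrence 2 (position 4): no conditioning environment matches → elsewhere allophone [l].
Occurrence 3 (position 5): no conditioning environment matches → elsewhere allophone [l].
Occurrence 4 (position 7): no conditioning environment matches → elsewhere allophone [l].
Occurrence 5 (position 11): word-finally → [l̥].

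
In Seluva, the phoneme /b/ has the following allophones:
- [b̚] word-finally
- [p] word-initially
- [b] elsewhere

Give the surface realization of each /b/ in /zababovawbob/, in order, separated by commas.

Occurrence 1 (position 3): no conditioning environment matches → elsewhere allophone [b].
Occurrence 2 (position 5): no conditioning environment matches → elsewhere allophone [b].
Occurrence 3 (position 10): no conditioning environment matches → elsewhere allophone [b].
Occurrence 4 (position 12): word-finally → [b̚].

[b], [b], [b], [b̚]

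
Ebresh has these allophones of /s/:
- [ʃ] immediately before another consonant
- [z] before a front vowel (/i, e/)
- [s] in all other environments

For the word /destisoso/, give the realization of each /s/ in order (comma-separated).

Occurrence 1 (position 3): immediately before another consonant → [ʃ].
Occurrence 2 (position 6): no conditioning environment matches → elsewhere allophone [s].
Occurrence 3 (position 8): no conditioning environment matches → elsewhere allophone [s].

[ʃ], [s], [s]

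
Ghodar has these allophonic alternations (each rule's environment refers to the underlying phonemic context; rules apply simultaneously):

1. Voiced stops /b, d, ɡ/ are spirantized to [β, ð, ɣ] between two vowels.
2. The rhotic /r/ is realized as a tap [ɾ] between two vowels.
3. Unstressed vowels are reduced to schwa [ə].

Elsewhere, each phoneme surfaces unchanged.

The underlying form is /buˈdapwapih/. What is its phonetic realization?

/b/ (word-initial): rule 1 targets it, but not between two vowels → unchanged [b].
/u/ meets the environment for rule 3 (in an unstressed syllable) → [ə].
/d/ — between /u/ and /a/, between two vowels — surfaces as [ð] (rule 1).
/a/ (between /d/ and /p/) is in the target of rule 3 but the environment (in an unstressed syllable) is not met → [a].
/p/ (between /a/ and /w/) is unaffected → [p].
/w/ — not in any rule's target class → [w].
Rule 3 applies to /a/ (between /w/ and /p/: in an unstressed syllable) → [ə].
/p/ (between /a/ and /i/) is unaffected → [p].
/i/ (between /p/ and /h/) occurs in an unstressed syllable → [ə] by rule 3.
/h/ (word-final): no rule targets it → [h].

[bəˈðapwəpəh]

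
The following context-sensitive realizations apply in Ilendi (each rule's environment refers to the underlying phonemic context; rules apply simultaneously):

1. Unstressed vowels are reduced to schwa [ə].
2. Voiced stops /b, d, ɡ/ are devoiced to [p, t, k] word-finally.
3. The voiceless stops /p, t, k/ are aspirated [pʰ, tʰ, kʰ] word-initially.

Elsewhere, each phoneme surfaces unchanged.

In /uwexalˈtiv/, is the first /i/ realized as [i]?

/i/ (between /t/ and /v/) is in the target of rule 1 but the environment (in an unstressed syllable) is not met → [i].
The actual realization is [i], which matches [i].

Yes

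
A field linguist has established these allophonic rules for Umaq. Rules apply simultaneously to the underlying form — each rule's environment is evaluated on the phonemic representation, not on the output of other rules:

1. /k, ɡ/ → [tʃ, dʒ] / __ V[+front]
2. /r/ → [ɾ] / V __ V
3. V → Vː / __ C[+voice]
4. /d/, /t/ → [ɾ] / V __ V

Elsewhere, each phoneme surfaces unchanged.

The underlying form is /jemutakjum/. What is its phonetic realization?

/e/ (between /j/ and /m/) occurs before a voiced consonant → [eː] by rule 3.
/u/ — between /m/ and /t/; rule 3 does not apply here → [u].
/t/ (between /u/ and /a/): between two vowels, so rule 4 applies → [ɾ].
/a/ — between /t/ and /k/; rule 3 does not apply here → [a].
/k/ (between /a/ and /j/): rule 1 targets it, but not before a front vowel → unchanged [k].
/u/ meets the environment for rule 3 (before a voiced consonant) → [uː].

[jeːmuɾakjuːm]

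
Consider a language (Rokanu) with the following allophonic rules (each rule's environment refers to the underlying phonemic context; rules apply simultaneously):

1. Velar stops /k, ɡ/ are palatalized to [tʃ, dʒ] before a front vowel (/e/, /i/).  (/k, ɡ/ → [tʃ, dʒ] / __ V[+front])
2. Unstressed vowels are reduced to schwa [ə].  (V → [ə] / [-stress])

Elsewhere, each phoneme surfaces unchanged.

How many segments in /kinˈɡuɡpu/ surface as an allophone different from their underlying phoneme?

Segments that undergo a rule: /k/ → [tʃ] (rule 1); /i/ → [ə] (rule 2); /u/ → [ə] (rule 2).
All other segments surface unchanged.

3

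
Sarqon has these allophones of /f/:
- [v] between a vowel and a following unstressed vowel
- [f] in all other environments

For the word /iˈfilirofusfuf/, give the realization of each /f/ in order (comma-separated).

[f], [v], [f], [f]

Occurrence 1 (position 2): no conditioning environment matches → elsewhere allophone [f].
Occurrence 2 (position 8): between a vowel and a following unstressed vowel → [v].
Occurrence 3 (position 11): no conditioning environment matches → elsewhere allophone [f].
Occurrence 4 (position 13): no conditioning environment matches → elsewhere allophone [f].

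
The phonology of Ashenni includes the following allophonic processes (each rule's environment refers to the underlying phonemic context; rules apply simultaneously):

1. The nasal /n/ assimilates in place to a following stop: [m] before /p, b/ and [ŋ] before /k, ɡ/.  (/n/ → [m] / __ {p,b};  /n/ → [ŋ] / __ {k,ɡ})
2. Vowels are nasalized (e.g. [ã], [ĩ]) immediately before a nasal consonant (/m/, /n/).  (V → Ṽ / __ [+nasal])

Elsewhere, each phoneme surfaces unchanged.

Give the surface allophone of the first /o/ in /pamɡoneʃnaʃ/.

[õ]

/o/ (between /ɡ/ and /n/) occurs before a nasal consonant → [õ] by rule 2.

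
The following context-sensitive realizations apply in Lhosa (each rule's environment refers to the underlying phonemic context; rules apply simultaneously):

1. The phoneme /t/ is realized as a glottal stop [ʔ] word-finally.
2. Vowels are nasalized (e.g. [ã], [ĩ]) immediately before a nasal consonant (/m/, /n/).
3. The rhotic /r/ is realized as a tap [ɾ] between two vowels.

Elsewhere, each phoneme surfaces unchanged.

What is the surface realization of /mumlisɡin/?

/m/ (word-initial): no rule targets it → [m].
/u/ — between /m/ and /m/, before a nasal consonant — surfaces as [ũ] (rule 2).
/m/ stays [m].
/l/ stays [l].
/i/ (between /l/ and /s/): rule 2 targets it, but not before a nasal consonant → unchanged [i].
/s/ — not in any rule's target class → [s].
/ɡ/ stays [ɡ].
Rule 2 applies to /i/ (between /ɡ/ and /n/: before a nasal consonant) → [ĩ].
/n/ — not in any rule's target class → [n].

[mũmlisɡĩn]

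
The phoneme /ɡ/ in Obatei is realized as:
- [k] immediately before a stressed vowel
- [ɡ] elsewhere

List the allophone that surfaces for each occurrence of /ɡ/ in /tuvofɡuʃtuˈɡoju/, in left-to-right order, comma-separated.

[ɡ], [k]

Occurrence 1 (position 6): no conditioning environment matches → elsewhere allophone [ɡ].
Occurrence 2 (position 11): immediately before a stressed vowel → [k].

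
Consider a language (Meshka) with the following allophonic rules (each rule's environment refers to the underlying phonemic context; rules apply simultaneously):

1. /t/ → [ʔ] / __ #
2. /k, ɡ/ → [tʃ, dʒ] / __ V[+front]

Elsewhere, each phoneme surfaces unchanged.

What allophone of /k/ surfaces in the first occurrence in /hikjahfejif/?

[k]

/k/ (between /i/ and /j/): rule 2 targets it, but not before a front vowel → unchanged [k].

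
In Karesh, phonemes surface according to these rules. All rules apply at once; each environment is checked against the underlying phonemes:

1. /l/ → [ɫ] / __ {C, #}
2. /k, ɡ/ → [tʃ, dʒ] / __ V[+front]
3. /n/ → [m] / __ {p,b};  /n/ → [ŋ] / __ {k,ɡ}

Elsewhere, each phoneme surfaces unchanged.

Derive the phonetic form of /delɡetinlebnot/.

/d/ (word-initial): no rule targets it → [d].
/e/ (between /d/ and /l/): no rule targets it → [e].
/l/ meets the environment for rule 1 (word-finally or immediately before a consonant) → [ɫ].
/ɡ/ — between /l/ and /e/, before a front vowel — surfaces as [dʒ] (rule 2).
/e/ stays [e].
/t/ (between /e/ and /i/) is unaffected → [t].
/i/ stays [i].
/n/ — between /i/ and /l/; rule 3 does not apply here → [n].
/l/ (between /n/ and /e/) fails the environment for rule 1, so it stays [l].
/e/ (between /l/ and /b/): no rule targets it → [e].
/b/ — not in any rule's target class → [b].
/n/ (between /b/ and /o/) is in the target of rule 3 but the environment (before a labial or velar stop) is not met → [n].
/o/ stays [o].
/t/ stays [t].

[deɫdʒetinlebnot]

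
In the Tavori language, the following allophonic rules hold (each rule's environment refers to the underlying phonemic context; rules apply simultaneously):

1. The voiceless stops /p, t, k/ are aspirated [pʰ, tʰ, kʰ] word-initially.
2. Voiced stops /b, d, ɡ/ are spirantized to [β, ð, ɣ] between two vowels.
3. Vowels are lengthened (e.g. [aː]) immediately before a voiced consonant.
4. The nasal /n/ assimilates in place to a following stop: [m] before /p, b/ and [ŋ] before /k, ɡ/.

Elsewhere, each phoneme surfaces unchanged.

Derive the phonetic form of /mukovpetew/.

/m/ (word-initial) is unaffected → [m].
/u/ (between /m/ and /k/) is in the target of rule 3 but the environment (before a voiced consonant) is not met → [u].
/k/ (between /u/ and /o/) is in the target of rule 1 but the environment (word-initially) is not met → [k].
/o/ meets the environment for rule 3 (before a voiced consonant) → [oː].
/v/ (between /o/ and /p/) is unaffected → [v].
/p/ — between /v/ and /e/; rule 1 does not apply here → [p].
/e/ (between /p/ and /t/): rule 3 targets it, but not before a voiced consonant → unchanged [e].
/t/ (between /e/ and /e/) fails the environment for rule 1, so it stays [t].
/e/ (between /t/ and /w/) occurs before a voiced consonant → [eː] by rule 3.
/w/ — not in any rule's target class → [w].

[mukoːvpeteːw]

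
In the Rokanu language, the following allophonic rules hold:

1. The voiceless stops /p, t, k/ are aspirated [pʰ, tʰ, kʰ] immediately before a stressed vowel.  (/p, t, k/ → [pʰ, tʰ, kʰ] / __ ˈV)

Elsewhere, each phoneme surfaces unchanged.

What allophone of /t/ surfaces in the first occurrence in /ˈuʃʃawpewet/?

/t/ (word-final) is in the target of rule 1 but the environment (immediately before a stressed vowel) is not met → [t].

[t]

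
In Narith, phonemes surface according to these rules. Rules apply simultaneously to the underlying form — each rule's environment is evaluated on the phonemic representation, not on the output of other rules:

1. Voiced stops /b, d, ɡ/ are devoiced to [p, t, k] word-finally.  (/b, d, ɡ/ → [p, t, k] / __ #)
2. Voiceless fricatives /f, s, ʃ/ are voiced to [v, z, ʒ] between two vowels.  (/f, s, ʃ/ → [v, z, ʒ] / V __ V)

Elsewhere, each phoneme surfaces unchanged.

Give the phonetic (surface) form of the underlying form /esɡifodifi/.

[esɡivodivi]

/e/ stays [e].
/s/ (between /e/ and /ɡ/) fails the environment for rule 2, so it stays [s].
/ɡ/ — between /s/ and /i/; rule 1 does not apply here → [ɡ].
/i/ (between /ɡ/ and /f/) is unaffected → [i].
/f/ meets the environment for rule 2 (between two vowels) → [v].
/o/ (between /f/ and /d/) is unaffected → [o].
/d/ (between /o/ and /i/) fails the environment for rule 1, so it stays [d].
/i/ — not in any rule's target class → [i].
/f/ (between /i/ and /i/): between two vowels, so rule 2 applies → [v].
/i/ (word-final) is unaffected → [i].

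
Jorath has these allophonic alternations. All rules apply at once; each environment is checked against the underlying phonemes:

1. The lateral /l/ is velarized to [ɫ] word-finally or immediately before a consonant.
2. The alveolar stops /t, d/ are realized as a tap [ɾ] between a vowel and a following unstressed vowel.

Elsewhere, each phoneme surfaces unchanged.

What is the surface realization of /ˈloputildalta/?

/l/ — word-initial; rule 1 does not apply here → [l].
Rule 2 applies to /t/ (between /u/ and /i/: between a vowel and a following unstressed vowel) → [ɾ].
/l/ meets the environment for rule 1 (word-finally or immediately before a consonant) → [ɫ].
/d/ — between /l/ and /a/; rule 2 does not apply here → [d].
/l/ (between /a/ and /t/) occurs word-finally or immediately before a consonant → [ɫ] by rule 1.
/t/ — between /l/ and /a/; rule 2 does not apply here → [t].

[ˈlopuɾiɫdaɫta]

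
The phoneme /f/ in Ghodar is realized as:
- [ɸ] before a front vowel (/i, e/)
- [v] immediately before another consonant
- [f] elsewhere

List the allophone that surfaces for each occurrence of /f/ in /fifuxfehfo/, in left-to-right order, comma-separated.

Occurrence 1 (position 1): before a front vowel (/i, e/) → [ɸ].
Occurrence 2 (position 3): no conditioning environment matches → elsewhere allophone [f].
Occurrence 3 (position 6): before a front vowel (/i, e/) → [ɸ].
Occurrence 4 (position 9): no conditioning environment matches → elsewhere allophone [f].

[ɸ], [f], [ɸ], [f]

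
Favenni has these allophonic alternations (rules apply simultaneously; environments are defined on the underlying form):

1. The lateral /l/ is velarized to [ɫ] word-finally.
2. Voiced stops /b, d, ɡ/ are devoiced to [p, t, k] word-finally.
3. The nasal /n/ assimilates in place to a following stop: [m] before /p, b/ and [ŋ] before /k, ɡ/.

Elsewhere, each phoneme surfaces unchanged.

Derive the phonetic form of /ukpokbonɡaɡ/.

[ukpokboŋɡak]

/b/ (between /k/ and /o/) fails the environment for rule 2, so it stays [b].
/n/ (between /o/ and /ɡ/): before a labial or velar stop, so rule 3 applies → [ŋ].
/ɡ/ (between /n/ and /a/) is in the target of rule 2 but the environment (word-finally) is not met → [ɡ].
/ɡ/ (word-final): word-finally, so rule 2 applies → [k].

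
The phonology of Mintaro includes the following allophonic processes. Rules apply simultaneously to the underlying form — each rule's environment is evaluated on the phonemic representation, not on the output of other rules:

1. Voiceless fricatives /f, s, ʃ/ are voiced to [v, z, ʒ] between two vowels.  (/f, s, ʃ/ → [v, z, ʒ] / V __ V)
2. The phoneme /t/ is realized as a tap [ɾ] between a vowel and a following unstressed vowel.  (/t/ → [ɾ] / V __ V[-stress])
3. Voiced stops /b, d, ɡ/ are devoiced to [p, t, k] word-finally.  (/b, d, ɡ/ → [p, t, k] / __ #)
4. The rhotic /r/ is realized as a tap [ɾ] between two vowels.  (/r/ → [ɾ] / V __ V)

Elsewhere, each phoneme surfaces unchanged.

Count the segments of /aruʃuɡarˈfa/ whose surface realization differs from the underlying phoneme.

2

Segments that undergo a rule: /r/ → [ɾ] (rule 4); /ʃ/ → [ʒ] (rule 1).
All other segments surface unchanged.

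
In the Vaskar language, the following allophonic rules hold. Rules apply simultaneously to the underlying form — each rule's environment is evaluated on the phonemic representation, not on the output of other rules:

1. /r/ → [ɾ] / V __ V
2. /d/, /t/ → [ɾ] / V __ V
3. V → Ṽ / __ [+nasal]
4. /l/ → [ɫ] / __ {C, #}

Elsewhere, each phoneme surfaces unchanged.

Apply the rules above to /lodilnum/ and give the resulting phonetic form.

[loɾiɫnũm]

/l/ — word-initial; rule 4 does not apply here → [l].
/o/ (between /l/ and /d/): rule 3 targets it, but not before a nasal consonant → unchanged [o].
Rule 2 applies to /d/ (between /o/ and /i/: between two vowels) → [ɾ].
/i/ — between /d/ and /l/; rule 3 does not apply here → [i].
/l/ (between /i/ and /n/): word-finally or immediately before a consonant, so rule 4 applies → [ɫ].
/n/ (between /l/ and /u/): no rule targets it → [n].
/u/ (between /n/ and /m/) occurs before a nasal consonant → [ũ] by rule 3.
/m/ (word-final) is unaffected → [m].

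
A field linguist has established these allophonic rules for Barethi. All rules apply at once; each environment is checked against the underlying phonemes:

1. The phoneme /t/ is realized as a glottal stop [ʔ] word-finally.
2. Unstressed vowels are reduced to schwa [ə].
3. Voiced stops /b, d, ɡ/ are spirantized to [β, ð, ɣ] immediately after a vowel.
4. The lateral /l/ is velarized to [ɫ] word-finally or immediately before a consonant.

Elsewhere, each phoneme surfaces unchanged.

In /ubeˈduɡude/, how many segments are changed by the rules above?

8

Segments that undergo a rule: /u/ → [ə] (rule 2); /b/ → [β] (rule 3); /e/ → [ə] (rule 2); /d/ → [ð] (rule 3); /ɡ/ → [ɣ] (rule 3); /u/ → [ə] (rule 2); /d/ → [ð] (rule 3); /e/ → [ə] (rule 2).
All other segments surface unchanged.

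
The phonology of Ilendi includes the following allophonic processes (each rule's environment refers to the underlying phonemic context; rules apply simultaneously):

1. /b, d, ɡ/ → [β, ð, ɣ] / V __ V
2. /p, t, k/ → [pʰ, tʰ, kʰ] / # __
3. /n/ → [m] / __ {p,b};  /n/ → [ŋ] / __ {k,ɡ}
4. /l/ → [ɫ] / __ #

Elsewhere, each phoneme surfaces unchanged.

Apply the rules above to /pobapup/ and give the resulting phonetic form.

[pʰoβapup]

/p/ — word-initial, word-initially — surfaces as [pʰ] (rule 2).
/b/ — between /o/ and /a/, between two vowels — surfaces as [β] (rule 1).
/p/ (between /a/ and /u/) is in the target of rule 2 but the environment (word-initially) is not met → [p].
/p/ — word-final; rule 2 does not apply here → [p].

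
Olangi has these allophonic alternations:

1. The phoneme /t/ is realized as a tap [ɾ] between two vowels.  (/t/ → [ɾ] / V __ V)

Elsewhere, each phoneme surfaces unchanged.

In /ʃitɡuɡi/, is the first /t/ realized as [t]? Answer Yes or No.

/t/ (between /i/ and /ɡ/): rule 1 targets it, but not between two vowels → unchanged [t].
The actual realization is [t], which matches [t].

Yes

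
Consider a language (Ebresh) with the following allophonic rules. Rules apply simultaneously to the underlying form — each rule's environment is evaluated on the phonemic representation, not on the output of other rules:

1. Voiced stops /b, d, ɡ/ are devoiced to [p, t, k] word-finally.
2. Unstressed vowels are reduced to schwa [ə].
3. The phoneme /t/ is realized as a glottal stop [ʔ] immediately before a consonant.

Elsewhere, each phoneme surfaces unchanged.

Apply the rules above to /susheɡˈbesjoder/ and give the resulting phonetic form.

/s/ (word-initial) is unaffected → [s].
/u/ (between /s/ and /s/) occurs in an unstressed syllable → [ə] by rule 2.
/s/ (between /u/ and /h/) is unaffected → [s].
/h/ (between /s/ and /e/) is unaffected → [h].
/e/ (between /h/ and /ɡ/): in an unstressed syllable, so rule 2 applies → [ə].
/ɡ/ (between /e/ and /b/): rule 1 targets it, but not word-finally → unchanged [ɡ].
/b/ — between /ɡ/ and /e/; rule 1 does not apply here → [b].
/e/ (between /b/ and /s/) fails the environment for rule 2, so it stays [e].
/s/ stays [s].
/j/ — not in any rule's target class → [j].
Rule 2 applies to /o/ (between /j/ and /d/: in an unstressed syllable) → [ə].
/d/ — between /o/ and /e/; rule 1 does not apply here → [d].
/e/ — between /d/ and /r/, in an unstressed syllable — surfaces as [ə] (rule 2).
/r/ (word-final): no rule targets it → [r].

[səshəɡˈbesjədər]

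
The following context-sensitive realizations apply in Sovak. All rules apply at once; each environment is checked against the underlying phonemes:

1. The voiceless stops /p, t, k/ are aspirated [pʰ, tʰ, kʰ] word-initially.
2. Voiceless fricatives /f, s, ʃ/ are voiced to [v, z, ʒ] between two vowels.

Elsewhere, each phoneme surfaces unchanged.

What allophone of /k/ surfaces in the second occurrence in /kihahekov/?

/k/ (between /e/ and /o/) fails the environment for rule 1, so it stays [k].

[k]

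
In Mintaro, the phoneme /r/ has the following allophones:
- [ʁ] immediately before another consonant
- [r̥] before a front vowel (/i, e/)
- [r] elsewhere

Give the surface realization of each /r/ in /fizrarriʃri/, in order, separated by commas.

Occurrence 1 (position 4): no conditioning environment matches → elsewhere allophone [r].
Occurrence 2 (position 6): immediately before another consonant → [ʁ].
Occurrence 3 (position 7): before a front vowel (/i, e/) → [r̥].
Occurrence 4 (position 10): before a front vowel (/i, e/) → [r̥].

[r], [ʁ], [r̥], [r̥]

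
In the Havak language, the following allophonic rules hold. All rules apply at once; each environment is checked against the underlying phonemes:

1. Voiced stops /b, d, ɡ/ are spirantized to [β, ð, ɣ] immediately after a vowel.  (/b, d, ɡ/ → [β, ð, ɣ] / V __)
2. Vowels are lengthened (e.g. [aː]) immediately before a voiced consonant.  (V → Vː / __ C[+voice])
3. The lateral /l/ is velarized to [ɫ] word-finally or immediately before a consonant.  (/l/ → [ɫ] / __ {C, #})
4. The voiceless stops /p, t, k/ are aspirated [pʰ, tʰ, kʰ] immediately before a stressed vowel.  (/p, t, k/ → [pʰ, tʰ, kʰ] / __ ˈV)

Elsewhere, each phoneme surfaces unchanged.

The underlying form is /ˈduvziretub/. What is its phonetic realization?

/d/ (word-initial) fails the environment for rule 1, so it stays [d].
/u/ — between /d/ and /v/, before a voiced consonant — surfaces as [uː] (rule 2).
/v/ — not in any rule's target class → [v].
/z/ — not in any rule's target class → [z].
/i/ meets the environment for rule 2 (before a voiced consonant) → [iː].
/r/ stays [r].
/e/ (between /r/ and /t/) is in the target of rule 2 but the environment (before a voiced consonant) is not met → [e].
/t/ (between /e/ and /u/): rule 4 targets it, but not immediately before a stressed vowel → unchanged [t].
/u/ (between /t/ and /b/) occurs before a voiced consonant → [uː] by rule 2.
/b/ — word-final, immediately after a vowel — surfaces as [β] (rule 1).

[ˈduːvziːretuːβ]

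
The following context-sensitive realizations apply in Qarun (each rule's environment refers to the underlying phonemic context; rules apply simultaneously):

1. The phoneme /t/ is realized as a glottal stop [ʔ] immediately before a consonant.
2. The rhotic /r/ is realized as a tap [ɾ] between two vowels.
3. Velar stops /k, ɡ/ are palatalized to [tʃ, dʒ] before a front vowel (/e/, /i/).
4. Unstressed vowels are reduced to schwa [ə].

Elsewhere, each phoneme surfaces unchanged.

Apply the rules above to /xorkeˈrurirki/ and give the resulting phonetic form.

[xərtʃəˈɾuɾərtʃə]

/o/ — between /x/ and /r/, in an unstressed syllable — surfaces as [ə] (rule 4).
/r/ (between /o/ and /k/): rule 2 targets it, but not between two vowels → unchanged [r].
/k/ (between /r/ and /e/) occurs before a front vowel → [tʃ] by rule 3.
/e/ (between /k/ and /r/) occurs in an unstressed syllable → [ə] by rule 4.
/r/ (between /e/ and /u/) occurs between two vowels → [ɾ] by rule 2.
/u/ (between /r/ and /r/) is in the target of rule 4 but the environment (in an unstressed syllable) is not met → [u].
Rule 2 applies to /r/ (between /u/ and /i/: between two vowels) → [ɾ].
/i/ (between /r/ and /r/): in an unstressed syllable, so rule 4 applies → [ə].
/r/ — between /i/ and /k/; rule 2 does not apply here → [r].
/k/ (between /r/ and /i/): before a front vowel, so rule 3 applies → [tʃ].
/i/ meets the environment for rule 4 (in an unstressed syllable) → [ə].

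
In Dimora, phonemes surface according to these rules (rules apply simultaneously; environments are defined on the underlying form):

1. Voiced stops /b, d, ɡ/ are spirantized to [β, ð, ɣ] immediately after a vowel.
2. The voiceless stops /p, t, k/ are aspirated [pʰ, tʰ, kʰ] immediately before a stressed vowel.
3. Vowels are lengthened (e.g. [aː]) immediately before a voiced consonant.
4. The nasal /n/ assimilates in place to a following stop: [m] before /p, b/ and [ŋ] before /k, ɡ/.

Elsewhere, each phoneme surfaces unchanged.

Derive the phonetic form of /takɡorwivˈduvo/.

[takɡoːrwiːvˈduːvo]

/t/ (word-initial) is in the target of rule 2 but the environment (immediately before a stressed vowel) is not met → [t].
/a/ (between /t/ and /k/) fails the environment for rule 3, so it stays [a].
/k/ (between /a/ and /ɡ/) fails the environment for rule 2, so it stays [k].
/ɡ/ — between /k/ and /o/; rule 1 does not apply here → [ɡ].
/o/ — between /ɡ/ and /r/, before a voiced consonant — surfaces as [oː] (rule 3).
/r/ (between /o/ and /w/) is unaffected → [r].
/w/ (between /r/ and /i/): no rule targets it → [w].
/i/ — between /w/ and /v/, before a voiced consonant — surfaces as [iː] (rule 3).
/v/ (between /i/ and /d/) is unaffected → [v].
/d/ (between /v/ and /u/) is in the target of rule 1 but the environment (immediately after a vowel) is not met → [d].
Rule 3 applies to /u/ (between /d/ and /v/: before a voiced consonant) → [uː].
/v/ (between /u/ and /o/) is unaffected → [v].
/o/ (word-final): rule 3 targets it, but not before a voiced consonant → unchanged [o].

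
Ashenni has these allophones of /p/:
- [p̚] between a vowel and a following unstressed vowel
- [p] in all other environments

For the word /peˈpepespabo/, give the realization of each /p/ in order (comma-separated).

[p], [p], [p̚], [p]

Occurrence 1 (position 1): no conditioning environment matches → elsewhere allophone [p].
Occurrence 2 (position 3): no conditioning environment matches → elsewhere allophone [p].
Occurrence 3 (position 5): between a vowel and a following unstressed vowel → [p̚].
Occurrence 4 (position 8): no conditioning environment matches → elsewhere allophone [p].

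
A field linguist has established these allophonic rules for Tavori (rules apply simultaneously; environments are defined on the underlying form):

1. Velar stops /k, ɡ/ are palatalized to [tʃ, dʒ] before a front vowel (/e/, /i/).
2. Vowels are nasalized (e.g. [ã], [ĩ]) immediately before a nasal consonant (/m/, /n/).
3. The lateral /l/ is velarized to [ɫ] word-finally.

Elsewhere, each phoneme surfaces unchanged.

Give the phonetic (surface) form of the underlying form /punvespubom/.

/u/ (between /p/ and /n/) occurs before a nasal consonant → [ũ] by rule 2.
/e/ (between /v/ and /s/): rule 2 targets it, but not before a nasal consonant → unchanged [e].
/u/ (between /p/ and /b/) fails the environment for rule 2, so it stays [u].
/o/ (between /b/ and /m/) occurs before a nasal consonant → [õ] by rule 2.

[pũnvespubõm]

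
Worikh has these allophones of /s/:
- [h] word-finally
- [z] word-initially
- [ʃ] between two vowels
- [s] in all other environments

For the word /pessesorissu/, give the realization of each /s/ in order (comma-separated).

Occurrence 1 (position 3): no conditioning environment matches → elsewhere allophone [s].
Occurrence 2 (position 4): no conditioning environment matches → elsewhere allophone [s].
Occurrence 3 (position 6): between two vowels → [ʃ].
Occurrence 4 (position 10): no conditioning environment matches → elsewhere allophone [s].
Occurrence 5 (position 11): no conditioning environment matches → elsewhere allophone [s].

[s], [s], [ʃ], [s], [s]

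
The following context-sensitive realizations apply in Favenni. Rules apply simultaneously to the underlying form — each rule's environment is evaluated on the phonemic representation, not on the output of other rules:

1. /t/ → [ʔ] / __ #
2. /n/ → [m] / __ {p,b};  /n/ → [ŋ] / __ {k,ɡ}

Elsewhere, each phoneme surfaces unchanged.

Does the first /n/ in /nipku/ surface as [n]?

/n/ — word-initial; rule 2 does not apply here → [n].
The actual realization is [n], which matches [n].

Yes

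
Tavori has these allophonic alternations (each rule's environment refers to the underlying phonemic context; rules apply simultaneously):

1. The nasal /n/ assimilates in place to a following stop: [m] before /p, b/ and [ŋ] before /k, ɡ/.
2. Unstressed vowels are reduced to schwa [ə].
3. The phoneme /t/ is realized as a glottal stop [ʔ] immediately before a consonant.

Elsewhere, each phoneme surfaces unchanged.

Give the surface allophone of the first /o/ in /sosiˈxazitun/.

Rule 2 applies to /o/ (between /s/ and /s/: in an unstressed syllable) → [ə].

[ə]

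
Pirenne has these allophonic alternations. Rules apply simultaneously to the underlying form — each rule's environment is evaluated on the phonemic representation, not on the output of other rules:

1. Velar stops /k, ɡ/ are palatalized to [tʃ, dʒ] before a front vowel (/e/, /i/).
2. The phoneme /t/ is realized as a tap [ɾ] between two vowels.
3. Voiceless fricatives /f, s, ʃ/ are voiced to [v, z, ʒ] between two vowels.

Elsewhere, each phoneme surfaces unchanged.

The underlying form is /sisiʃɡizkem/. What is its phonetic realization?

[siziʃdʒiztʃem]

/s/ — word-initial; rule 3 does not apply here → [s].
/s/ (between /i/ and /i/) occurs between two vowels → [z] by rule 3.
/ʃ/ (between /i/ and /ɡ/): rule 3 targets it, but not between two vowels → unchanged [ʃ].
/ɡ/ meets the environment for rule 1 (before a front vowel) → [dʒ].
/k/ (between /z/ and /e/): before a front vowel, so rule 1 applies → [tʃ].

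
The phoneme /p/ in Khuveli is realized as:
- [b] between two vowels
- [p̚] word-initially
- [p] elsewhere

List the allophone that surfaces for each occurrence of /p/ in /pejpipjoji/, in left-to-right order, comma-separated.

Occurrence 1 (position 1): word-initially → [p̚].
Occurrence 2 (position 4): no conditioning environment matches → elsewhere allophone [p].
Occurrence 3 (position 6): no conditioning environment matches → elsewhere allophone [p].

[p̚], [p], [p]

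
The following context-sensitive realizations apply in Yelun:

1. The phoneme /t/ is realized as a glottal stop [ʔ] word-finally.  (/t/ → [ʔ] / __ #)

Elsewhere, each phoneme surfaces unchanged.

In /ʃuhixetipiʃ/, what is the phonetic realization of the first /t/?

[t]

/t/ — between /e/ and /i/; rule 1 does not apply here → [t].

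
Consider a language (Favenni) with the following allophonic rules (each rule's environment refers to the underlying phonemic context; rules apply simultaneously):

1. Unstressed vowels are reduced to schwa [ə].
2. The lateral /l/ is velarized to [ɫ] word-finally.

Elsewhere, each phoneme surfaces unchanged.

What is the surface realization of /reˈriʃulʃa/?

/e/ (between /r/ and /r/) occurs in an unstressed syllable → [ə] by rule 1.
/i/ (between /r/ and /ʃ/) is in the target of rule 1 but the environment (in an unstressed syllable) is not met → [i].
Rule 1 applies to /u/ (between /ʃ/ and /l/: in an unstressed syllable) → [ə].
/l/ (between /u/ and /ʃ/): rule 2 targets it, but not word-finally → unchanged [l].
/a/ (word-final) occurs in an unstressed syllable → [ə] by rule 1.

[rəˈriʃəlʃə]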